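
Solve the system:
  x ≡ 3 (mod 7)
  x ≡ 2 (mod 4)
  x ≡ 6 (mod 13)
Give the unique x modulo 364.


Moduli 7, 4, 13 are pairwise coprime; by CRT there is a unique solution modulo M = 7 · 4 · 13 = 364.
Solve pairwise, accumulating the modulus:
  Start with x ≡ 3 (mod 7).
  Combine with x ≡ 2 (mod 4): since gcd(7, 4) = 1, we get a unique residue mod 28.
    Write x = 3 + 7·t and substitute into x ≡ 2 (mod 4): 7·t ≡ 2 − 3 = -1 (mod 4).
    Reduce coefficients mod 4: 3·t ≡ 3 (mod 4).
    The inverse of 3 mod 4 is 3 (since 3·3 = 9 = 2·4 + 1), so t ≡ 3·3 = 9 ≡ 1 (mod 4).
    Then x = 3 + 7·1 = 10, valid modulo lcm(7, 4) = 28: x ≡ 10 (mod 28).
  Combine with x ≡ 6 (mod 13): since gcd(28, 13) = 1, we get a unique residue mod 364.
    Write x = 10 + 28·t and substitute into x ≡ 6 (mod 13): 28·t ≡ 6 − 10 = -4 (mod 13).
    Reduce coefficients mod 13: 2·t ≡ 9 (mod 13).
    The inverse of 2 mod 13 is 7 (since 2·7 = 14 = 1·13 + 1), so t ≡ 7·9 = 63 ≡ 11 (mod 13).
    Then x = 10 + 28·11 = 318, valid modulo lcm(28, 13) = 364: x ≡ 318 (mod 364).
Verify: 318 mod 7 = 3 ✓, 318 mod 4 = 2 ✓, 318 mod 13 = 6 ✓.

x ≡ 318 (mod 364).


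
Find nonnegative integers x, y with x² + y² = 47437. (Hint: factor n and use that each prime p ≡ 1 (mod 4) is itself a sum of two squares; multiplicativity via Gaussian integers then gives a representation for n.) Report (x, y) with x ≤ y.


Step 1: Factor n = 47437 = 13 · 41 · 89.
Step 2: Check the mod-4 condition on each prime factor: 13 ≡ 1 (mod 4), exponent 1; 41 ≡ 1 (mod 4), exponent 1; 89 ≡ 1 (mod 4), exponent 1.
All primes ≡ 3 (mod 4) appear to even exponent (or don't appear), so by the two-squares theorem n IS expressible as a sum of two squares.
Step 3: Build a representation. Here n = 13 · 41 · 89 is a product of primes ≡ 1 (mod 4). Each prime p ≡ 1 (mod 4) is itself a sum of two squares; find a² by testing p − a² for a perfect square:
  13: 13 − 1² = 12, 13 − 2² = 9 = 3² ⇒ 13 = 2² + 3².
  41: 41 − 1² = 40, 41 − 2² = 37, 41 − 3² = 32, 41 − 4² = 25 = 5² ⇒ 41 = 4² + 5².
  89: 89 − 1² = 88, 89 − 2² = 85, 89 − 3² = 80, 89 − 4² = 73, 89 − 5² = 64 = 8² ⇒ 89 = 5² + 8².
  Combine using the Brahmagupta–Fibonacci identity (a² + b²)(c² + d²) = (ac − bd)² + (ad + bc)² = (ac + bd)² + (ad − bc)²:
  13 · 41 = 533: from (2² + 3²)(4² + 5²), take (2·4 − 3·5, 2·5 + 3·4) = (8 − 15, 10 + 12) = (-7, 22); dropping signs (only squares matter) gives (7, 22); check 7² + 22² = 49 + 484 = 533 ✓.
  533 · 89 = 47437: from (7² + 22²)(5² + 8²), take (7·5 − 22·8, 7·8 + 22·5) = (35 − 176, 56 + 110) = (-141, 166); dropping signs (only squares matter) gives (141, 166); check 141² + 166² = 19881 + 27556 = 47437 ✓.
Step 4: Order so x ≤ y and verify: 141² + 166² = 19881 + 27556 = 47437 = n. ✓

n = 47437 = 141² + 166² (one valid representation with x ≤ y).


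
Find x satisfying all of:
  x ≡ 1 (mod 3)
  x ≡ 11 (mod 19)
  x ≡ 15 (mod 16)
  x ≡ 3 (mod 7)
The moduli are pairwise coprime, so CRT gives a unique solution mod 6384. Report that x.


Product of moduli M = 3 · 19 · 16 · 7 = 6384.
Merge one congruence at a time:
  Start: x ≡ 1 (mod 3).
  Combine with x ≡ 11 (mod 19); new modulus lcm = 57.
    Write x = 1 + 3·t and substitute into x ≡ 11 (mod 19): 3·t ≡ 11 − 1 = 10 (mod 19).
    The inverse of 3 mod 19 is 13 (since 3·13 = 39 = 2·19 + 1), so t ≡ 13·10 = 130 ≡ 16 (mod 19).
    Then x = 1 + 3·16 = 49, valid modulo lcm(3, 19) = 57: x ≡ 49 (mod 57).
  Combine with x ≡ 15 (mod 16); new modulus lcm = 912.
    Write x = 49 + 57·t and substitute into x ≡ 15 (mod 16): 57·t ≡ 15 − 49 = -34 (mod 16).
    Reduce coefficients mod 16: 9·t ≡ 14 (mod 16).
    The inverse of 9 mod 16 is 9 (since 9·9 = 81 = 5·16 + 1), so t ≡ 9·14 = 126 ≡ 14 (mod 16).
    Then x = 49 + 57·14 = 847, valid modulo lcm(57, 16) = 912: x ≡ 847 (mod 912).
  Combine with x ≡ 3 (mod 7); new modulus lcm = 6384.
    Write x = 847 + 912·t and substitute into x ≡ 3 (mod 7): 912·t ≡ 3 − 847 = -844 (mod 7).
    Reduce coefficients mod 7: 2·t ≡ 3 (mod 7).
    The inverse of 2 mod 7 is 4 (since 2·4 = 8 = 1·7 + 1), so t ≡ 4·3 = 12 ≡ 5 (mod 7).
    Then x = 847 + 912·5 = 5407, valid modulo lcm(912, 7) = 6384: x ≡ 5407 (mod 6384).
Verify against each original: 5407 mod 3 = 1, 5407 mod 19 = 11, 5407 mod 16 = 15, 5407 mod 7 = 3.

x ≡ 5407 (mod 6384).


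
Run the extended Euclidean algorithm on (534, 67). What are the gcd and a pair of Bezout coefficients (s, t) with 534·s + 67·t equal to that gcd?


Euclidean algorithm on (534, 67) — divide until remainder is 0:
  534 = 7 · 67 + 65
  67 = 1 · 65 + 2
  65 = 32 · 2 + 1
  2 = 2 · 1 + 0
gcd(534, 67) = 1.
Track Bezout coefficients alongside the remainders: start with r₀ = 534 = a·1 + b·0 (s = 1, t = 0) and r₁ = 67 = a·0 + b·1 (s = 0, t = 1); each new remainder r_{k+1} = r_{k-1} − q_k·r_k inherits s_{k+1} = s_{k-1} − q_k·s_k, t_{k+1} = t_{k-1} − q_k·t_k, so r_k = a·s_k + b·t_k at every step:
  q = 7: r = 65, s = 1 − 7·0 = 1, t = 0 − 7·1 = -7  (check: 534·1 + 67·(-7) = 65)
  q = 1: r = 2, s = 0 − 1·1 = -1, t = 1 − 1·(-7) = 8  (check: 534·(-1) + 67·8 = 2)
  q = 32: r = 1, s = 1 − 32·(-1) = 33, t = -7 − 32·8 = -263  (check: 534·33 + 67·(-263) = 1)
The row with r = 1 (the gcd) gives the Bezout coefficients s = 33, t = -263.
Result: 534 · (33) + 67 · (-263) = 1.

gcd(534, 67) = 1; s = 33, t = -263 (check: 534·33 + 67·(-263) = 1).


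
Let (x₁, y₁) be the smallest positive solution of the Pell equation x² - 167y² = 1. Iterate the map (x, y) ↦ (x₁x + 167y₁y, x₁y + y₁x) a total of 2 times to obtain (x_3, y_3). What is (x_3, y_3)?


Step 1: Find the fundamental solution (x₁, y₁) of x² - 167y² = 1.
  Expand √167 as a continued fraction. a₀ = ⌊√167⌋ = 12; iterate m_{k+1} = d_k·a_k − m_k, d_{k+1} = (167 − m_{k+1}²)/d_k, a_{k+1} = ⌊(a₀ + m_{k+1})/d_{k+1}⌋ (starting m₀ = 0, d₀ = 1), with convergents p_k = a_k·p_{k-1} + p_{k-2}, q_k = a_k·q_{k-1} + q_{k-2} (p₋₁ = 1, q₋₁ = 0):
  k = 0: a₀ = 12; p₀/q₀ = 12/1; p₀² − 167·q₀² = 144 − 167 = -23.
  k = 1: m = 12, d = 23, a = ⌊(12 + 12)/23⌋ = 1; p/q = (1·12 + 1)/(1·1 + 0) = 13/1; p² − 167·q² = 169 − 167 = 2.
  k = 2: m = 11, d = 2, a = ⌊(12 + 11)/2⌋ = 11; p/q = (11·13 + 12)/(11·1 + 1) = 155/12; p² − 167·q² = 24025 − 24048 = -23.
  k = 3: m = 11, d = 23, a = ⌊(12 + 11)/23⌋ = 1; p/q = (1·155 + 13)/(1·12 + 1) = 168/13; p² − 167·q² = 28224 − 28223 = 1.
  The first convergent with p² − 167·q² = 1 gives the fundamental solution (x₁, y₁) = (168, 13).
Step 2: Apply the recurrence (x_{n+1}, y_{n+1}) = (x₁x_n + 167y₁y_n, x₁y_n + y₁x_n) repeatedly.
  From (x_1, y_1) = (168, 13): x_2 = 168·168 + 167·13·13 = 56447; y_2 = 168·13 + 13·168 = 4368.
  From (x_2, y_2) = (56447, 4368): x_3 = 168·56447 + 167·13·4368 = 18966024; y_3 = 168·4368 + 13·56447 = 1467635.
Step 3: Verify x_3² - 167·y_3² = 359710066368576 - 359710066368575 = 1 (should be 1). ✓

(x_1, y_1) = (168, 13); (x_3, y_3) = (18966024, 1467635).


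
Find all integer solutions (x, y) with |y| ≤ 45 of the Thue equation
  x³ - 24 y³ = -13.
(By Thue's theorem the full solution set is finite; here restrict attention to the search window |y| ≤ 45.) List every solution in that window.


The equation is x³ - 24y³ = -13. For fixed y, x³ = 24·y³ − 13, so a solution requires the RHS to be a perfect cube.
Strategy: iterate y from -45 to 45, compute RHS = 24·y³ − 13, and check whether it is a (positive or negative) perfect cube.
Check small values of y:
  y = 0: RHS = -13 is not a perfect cube.
  y = 1: RHS = 11 is not a perfect cube.
  y = -1: RHS = -37 is not a perfect cube.
  y = 2: RHS = 179 is not a perfect cube.
  y = -2: RHS = -205 is not a perfect cube.
  y = 3: RHS = 635 is not a perfect cube.
  y = -3: RHS = -661 is not a perfect cube.
Continuing the search up to |y| = 45 finds no solutions either.
No (x, y) in the scanned range satisfies the equation.

No integer solutions with |y| ≤ 45.


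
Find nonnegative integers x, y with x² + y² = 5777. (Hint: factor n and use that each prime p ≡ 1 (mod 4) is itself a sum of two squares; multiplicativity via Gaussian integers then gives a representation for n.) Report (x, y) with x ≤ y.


Step 1: Factor n = 5777 = 53 · 109.
Step 2: Check the mod-4 condition on each prime factor: 53 ≡ 1 (mod 4), exponent 1; 109 ≡ 1 (mod 4), exponent 1.
All primes ≡ 3 (mod 4) appear to even exponent (or don't appear), so by the two-squares theorem n IS expressible as a sum of two squares.
Step 3: Build a representation. Here n = 53 · 109 is a product of primes ≡ 1 (mod 4). Each prime p ≡ 1 (mod 4) is itself a sum of two squares; find a² by testing p − a² for a perfect square:
  53: 53 − 1² = 52, 53 − 2² = 49 = 7² ⇒ 53 = 2² + 7².
  109: 109 − 1² = 108, 109 − 2² = 105, 109 − 3² = 100 = 10² ⇒ 109 = 3² + 10².
  Combine using the Brahmagupta–Fibonacci identity (a² + b²)(c² + d²) = (ac − bd)² + (ad + bc)² = (ac + bd)² + (ad − bc)²:
  53 · 109 = 5777: from (2² + 7²)(3² + 10²), take (2·3 − 7·10, 2·10 + 7·3) = (6 − 70, 20 + 21) = (-64, 41); dropping signs (only squares matter) gives (64, 41); check 64² + 41² = 4096 + 1681 = 5777 ✓.
Step 4: Order so x ≤ y and verify: 41² + 64² = 1681 + 4096 = 5777 = n. ✓

n = 5777 = 41² + 64² (one valid representation with x ≤ y).


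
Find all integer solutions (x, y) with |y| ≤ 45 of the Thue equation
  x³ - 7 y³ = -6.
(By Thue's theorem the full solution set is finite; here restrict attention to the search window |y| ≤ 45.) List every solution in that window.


The equation is x³ - 7y³ = -6. For fixed y, x³ = 7·y³ − 6, so a solution requires the RHS to be a perfect cube.
Strategy: iterate y from -45 to 45, compute RHS = 7·y³ − 6, and check whether it is a (positive or negative) perfect cube.
Check small values of y:
  y = 0: RHS = -6 is not a perfect cube.
  y = 1: RHS = 1 = (1)³ ⇒ x = 1 works.
  y = -1: RHS = -13 is not a perfect cube.
  y = 2: RHS = 50 is not a perfect cube.
  y = -2: RHS = -62 is not a perfect cube.
  y = 3: RHS = 183 is not a perfect cube.
  y = -3: RHS = -195 is not a perfect cube.
Continuing the search up to |y| = 45 finds no further solutions beyond those listed.
Collected solutions: (1, 1).

Solutions (with |y| ≤ 45): (1, 1).


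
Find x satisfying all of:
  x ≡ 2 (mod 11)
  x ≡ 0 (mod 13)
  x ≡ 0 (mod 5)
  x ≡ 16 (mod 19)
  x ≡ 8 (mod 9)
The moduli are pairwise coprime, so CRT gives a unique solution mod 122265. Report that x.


Product of moduli M = 11 · 13 · 5 · 19 · 9 = 122265.
Merge one congruence at a time:
  Start: x ≡ 2 (mod 11).
  Combine with x ≡ 0 (mod 13); new modulus lcm = 143.
    Write x = 2 + 11·t and substitute into x ≡ 0 (mod 13): 11·t ≡ 0 − 2 = -2 (mod 13).
    Reduce coefficients mod 13: 11·t ≡ 11 (mod 13).
    The inverse of 11 mod 13 is 6 (since 11·6 = 66 = 5·13 + 1), so t ≡ 6·11 = 66 ≡ 1 (mod 13).
    Then x = 2 + 11·1 = 13, valid modulo lcm(11, 13) = 143: x ≡ 13 (mod 143).
  Combine with x ≡ 0 (mod 5); new modulus lcm = 715.
    Write x = 13 + 143·t and substitute into x ≡ 0 (mod 5): 143·t ≡ 0 − 13 = -13 (mod 5).
    Reduce coefficients mod 5: 3·t ≡ 2 (mod 5).
    The inverse of 3 mod 5 is 2 (since 3·2 = 6 = 1·5 + 1), so t ≡ 2·2 = 4 ≡ 4 (mod 5).
    Then x = 13 + 143·4 = 585, valid modulo lcm(143, 5) = 715: x ≡ 585 (mod 715).
  Combine with x ≡ 16 (mod 19); new modulus lcm = 13585.
    Write x = 585 + 715·t and substitute into x ≡ 16 (mod 19): 715·t ≡ 16 − 585 = -569 (mod 19).
    Reduce coefficients mod 19: 12·t ≡ 1 (mod 19).
    The inverse of 12 mod 19 is 8 (since 12·8 = 96 = 5·19 + 1), so t ≡ 8·1 = 8 ≡ 8 (mod 19).
    Then x = 585 + 715·8 = 6305, valid modulo lcm(715, 19) = 13585: x ≡ 6305 (mod 13585).
  Combine with x ≡ 8 (mod 9); new modulus lcm = 122265.
    Write x = 6305 + 13585·t and substitute into x ≡ 8 (mod 9): 13585·t ≡ 8 − 6305 = -6297 (mod 9).
    Reduce coefficients mod 9: 4·t ≡ 3 (mod 9).
    The inverse of 4 mod 9 is 7 (since 4·7 = 28 = 3·9 + 1), so t ≡ 7·3 = 21 ≡ 3 (mod 9).
    Then x = 6305 + 13585·3 = 47060, valid modulo lcm(13585, 9) = 122265: x ≡ 47060 (mod 122265).
Verify against each original: 47060 mod 11 = 2, 47060 mod 13 = 0, 47060 mod 5 = 0, 47060 mod 19 = 16, 47060 mod 9 = 8.

x ≡ 47060 (mod 122265).


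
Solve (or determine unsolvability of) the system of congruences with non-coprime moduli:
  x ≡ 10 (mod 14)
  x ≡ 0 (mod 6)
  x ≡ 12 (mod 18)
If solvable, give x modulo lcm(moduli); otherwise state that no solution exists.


Moduli 14, 6, 18 are not pairwise coprime, so CRT works modulo lcm(m_i) when all pairwise compatibility conditions hold.
Pairwise compatibility: gcd(m_i, m_j) must divide a_i - a_j for every pair.
Merge one congruence at a time:
  Start: x ≡ 10 (mod 14).
  Combine with x ≡ 0 (mod 6): gcd(14, 6) = 2; 0 - 10 = -10, which IS divisible by 2, so compatible.
    Write x = 10 + 14·t and substitute into x ≡ 0 (mod 6): 14·t ≡ 0 − 10 = -10 (mod 6).
    Divide the congruence (and modulus) by g = 2: 7·t ≡ -5 (mod 3).
    Reduce coefficients mod 3: 1·t ≡ 1 (mod 3).
    So t ≡ 1 (mod 3).
    Then x = 10 + 14·1 = 24, valid modulo lcm(14, 6) = 42: x ≡ 24 (mod 42).
  Combine with x ≡ 12 (mod 18): gcd(42, 18) = 6; 12 - 24 = -12, which IS divisible by 6, so compatible.
    Write x = 24 + 42·t and substitute into x ≡ 12 (mod 18): 42·t ≡ 12 − 24 = -12 (mod 18).
    Divide the congruence (and modulus) by g = 6: 7·t ≡ -2 (mod 3).
    Reduce coefficients mod 3: 1·t ≡ 1 (mod 3).
    So t ≡ 1 (mod 3).
    Then x = 24 + 42·1 = 66, valid modulo lcm(42, 18) = 126: x ≡ 66 (mod 126).
Verify: 66 mod 14 = 10, 66 mod 6 = 0, 66 mod 18 = 12.

x ≡ 66 (mod 126).


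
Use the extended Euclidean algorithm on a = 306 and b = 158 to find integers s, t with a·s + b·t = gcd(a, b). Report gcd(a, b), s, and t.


Euclidean algorithm on (306, 158) — divide until remainder is 0:
  306 = 1 · 158 + 148
  158 = 1 · 148 + 10
  148 = 14 · 10 + 8
  10 = 1 · 8 + 2
  8 = 4 · 2 + 0
gcd(306, 158) = 2.
Track Bezout coefficients alongside the remainders: start with r₀ = 306 = a·1 + b·0 (s = 1, t = 0) and r₁ = 158 = a·0 + b·1 (s = 0, t = 1); each new remainder r_{k+1} = r_{k-1} − q_k·r_k inherits s_{k+1} = s_{k-1} − q_k·s_k, t_{k+1} = t_{k-1} − q_k·t_k, so r_k = a·s_k + b·t_k at every step:
  q = 1: r = 148, s = 1 − 1·0 = 1, t = 0 − 1·1 = -1  (check: 306·1 + 158·(-1) = 148)
  q = 1: r = 10, s = 0 − 1·1 = -1, t = 1 − 1·(-1) = 2  (check: 306·(-1) + 158·2 = 10)
  q = 14: r = 8, s = 1 − 14·(-1) = 15, t = -1 − 14·2 = -29  (check: 306·15 + 158·(-29) = 8)
  q = 1: r = 2, s = -1 − 1·15 = -16, t = 2 − 1·(-29) = 31  (check: 306·(-16) + 158·31 = 2)
The row with r = 2 (the gcd) gives the Bezout coefficients s = -16, t = 31.
Result: 306 · (-16) + 158 · (31) = 2.

gcd(306, 158) = 2; s = -16, t = 31 (check: 306·(-16) + 158·31 = 2).


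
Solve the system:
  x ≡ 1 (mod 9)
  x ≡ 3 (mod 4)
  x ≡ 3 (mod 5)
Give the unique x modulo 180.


Moduli 9, 4, 5 are pairwise coprime; by CRT there is a unique solution modulo M = 9 · 4 · 5 = 180.
Solve pairwise, accumulating the modulus:
  Start with x ≡ 1 (mod 9).
  Combine with x ≡ 3 (mod 4): since gcd(9, 4) = 1, we get a unique residue mod 36.
    Write x = 1 + 9·t and substitute into x ≡ 3 (mod 4): 9·t ≡ 3 − 1 = 2 (mod 4).
    Reduce coefficients mod 4: 1·t ≡ 2 (mod 4).
    So t ≡ 2 (mod 4).
    Then x = 1 + 9·2 = 19, valid modulo lcm(9, 4) = 36: x ≡ 19 (mod 36).
  Combine with x ≡ 3 (mod 5): since gcd(36, 5) = 1, we get a unique residue mod 180.
    Write x = 19 + 36·t and substitute into x ≡ 3 (mod 5): 36·t ≡ 3 − 19 = -16 (mod 5).
    Reduce coefficients mod 5: 1·t ≡ 4 (mod 5).
    So t ≡ 4 (mod 5).
    Then x = 19 + 36·4 = 163, valid modulo lcm(36, 5) = 180: x ≡ 163 (mod 180).
Verify: 163 mod 9 = 1 ✓, 163 mod 4 = 3 ✓, 163 mod 5 = 3 ✓.

x ≡ 163 (mod 180).


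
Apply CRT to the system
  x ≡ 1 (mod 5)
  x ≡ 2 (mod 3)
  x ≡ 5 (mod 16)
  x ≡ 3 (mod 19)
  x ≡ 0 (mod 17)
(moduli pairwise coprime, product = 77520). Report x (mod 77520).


Product of moduli M = 5 · 3 · 16 · 19 · 17 = 77520.
Merge one congruence at a time:
  Start: x ≡ 1 (mod 5).
  Combine with x ≡ 2 (mod 3); new modulus lcm = 15.
    Write x = 1 + 5·t and substitute into x ≡ 2 (mod 3): 5·t ≡ 2 − 1 = 1 (mod 3).
    Reduce coefficients mod 3: 2·t ≡ 1 (mod 3).
    The inverse of 2 mod 3 is 2 (since 2·2 = 4 = 1·3 + 1), so t ≡ 2·1 = 2 ≡ 2 (mod 3).
    Then x = 1 + 5·2 = 11, valid modulo lcm(5, 3) = 15: x ≡ 11 (mod 15).
  Combine with x ≡ 5 (mod 16); new modulus lcm = 240.
    Write x = 11 + 15·t and substitute into x ≡ 5 (mod 16): 15·t ≡ 5 − 11 = -6 (mod 16).
    Reduce coefficients mod 16: 15·t ≡ 10 (mod 16).
    The inverse of 15 mod 16 is 15 (since 15·15 = 225 = 14·16 + 1), so t ≡ 15·10 = 150 ≡ 6 (mod 16).
    Then x = 11 + 15·6 = 101, valid modulo lcm(15, 16) = 240: x ≡ 101 (mod 240).
  Combine with x ≡ 3 (mod 19); new modulus lcm = 4560.
    Write x = 101 + 240·t and substitute into x ≡ 3 (mod 19): 240·t ≡ 3 − 101 = -98 (mod 19).
    Reduce coefficients mod 19: 12·t ≡ 16 (mod 19).
    The inverse of 12 mod 19 is 8 (since 12·8 = 96 = 5·19 + 1), so t ≡ 8·16 = 128 ≡ 14 (mod 19).
    Then x = 101 + 240·14 = 3461, valid modulo lcm(240, 19) = 4560: x ≡ 3461 (mod 4560).
  Combine with x ≡ 0 (mod 17); new modulus lcm = 77520.
    Write x = 3461 + 4560·t and substitute into x ≡ 0 (mod 17): 4560·t ≡ 0 − 3461 = -3461 (mod 17).
    Reduce coefficients mod 17: 4·t ≡ 7 (mod 17).
    The inverse of 4 mod 17 is 13 (since 4·13 = 52 = 3·17 + 1), so t ≡ 13·7 = 91 ≡ 6 (mod 17).
    Then x = 3461 + 4560·6 = 30821, valid modulo lcm(4560, 17) = 77520: x ≡ 30821 (mod 77520).
Verify against each original: 30821 mod 5 = 1, 30821 mod 3 = 2, 30821 mod 16 = 5, 30821 mod 19 = 3, 30821 mod 17 = 0.

x ≡ 30821 (mod 77520).


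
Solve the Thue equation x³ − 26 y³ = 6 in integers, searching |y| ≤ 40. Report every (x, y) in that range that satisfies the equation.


The equation is x³ - 26y³ = 6. For fixed y, x³ = 26·y³ + 6, so a solution requires the RHS to be a perfect cube.
Strategy: iterate y from -40 to 40, compute RHS = 26·y³ + 6, and check whether it is a (positive or negative) perfect cube.
Check small values of y:
  y = 0: RHS = 6 is not a perfect cube.
  y = 1: RHS = 32 is not a perfect cube.
  y = -1: RHS = -20 is not a perfect cube.
  y = 2: RHS = 214 is not a perfect cube.
  y = -2: RHS = -202 is not a perfect cube.
  y = 3: RHS = 708 is not a perfect cube.
  y = -3: RHS = -696 is not a perfect cube.
Continuing the search up to |y| = 40 finds no solutions either.
No (x, y) in the scanned range satisfies the equation.

No integer solutions with |y| ≤ 40.


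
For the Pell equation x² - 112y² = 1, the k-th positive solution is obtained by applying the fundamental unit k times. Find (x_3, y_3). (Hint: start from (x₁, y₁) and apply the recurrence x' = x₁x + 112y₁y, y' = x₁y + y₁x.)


Step 1: Find the fundamental solution (x₁, y₁) of x² - 112y² = 1.
  Expand √112 as a continued fraction. a₀ = ⌊√112⌋ = 10; iterate m_{k+1} = d_k·a_k − m_k, d_{k+1} = (112 − m_{k+1}²)/d_k, a_{k+1} = ⌊(a₀ + m_{k+1})/d_{k+1}⌋ (starting m₀ = 0, d₀ = 1), with convergents p_k = a_k·p_{k-1} + p_{k-2}, q_k = a_k·q_{k-1} + q_{k-2} (p₋₁ = 1, q₋₁ = 0):
  k = 0: a₀ = 10; p₀/q₀ = 10/1; p₀² − 112·q₀² = 100 − 112 = -12.
  k = 1: m = 10, d = 12, a = ⌊(10 + 10)/12⌋ = 1; p/q = (1·10 + 1)/(1·1 + 0) = 11/1; p² − 112·q² = 121 − 112 = 9.
  k = 2: m = 2, d = 9, a = ⌊(10 + 2)/9⌋ = 1; p/q = (1·11 + 10)/(1·1 + 1) = 21/2; p² − 112·q² = 441 − 448 = -7.
  k = 3: m = 7, d = 7, a = ⌊(10 + 7)/7⌋ = 2; p/q = (2·21 + 11)/(2·2 + 1) = 53/5; p² − 112·q² = 2809 − 2800 = 9.
  k = 4: m = 7, d = 9, a = ⌊(10 + 7)/9⌋ = 1; p/q = (1·53 + 21)/(1·5 + 2) = 74/7; p² − 112·q² = 5476 − 5488 = -12.
  k = 5: m = 2, d = 12, a = ⌊(10 + 2)/12⌋ = 1; p/q = (1·74 + 53)/(1·7 + 5) = 127/12; p² − 112·q² = 16129 − 16128 = 1.
  The first convergent with p² − 112·q² = 1 gives the fundamental solution (x₁, y₁) = (127, 12).
Step 2: Apply the recurrence (x_{n+1}, y_{n+1}) = (x₁x_n + 112y₁y_n, x₁y_n + y₁x_n) repeatedly.
  From (x_1, y_1) = (127, 12): x_2 = 127·127 + 112·12·12 = 32257; y_2 = 127·12 + 12·127 = 3048.
  From (x_2, y_2) = (32257, 3048): x_3 = 127·32257 + 112·12·3048 = 8193151; y_3 = 127·3048 + 12·32257 = 774180.
Step 3: Verify x_3² - 112·y_3² = 67127723308801 - 67127723308800 = 1 (should be 1). ✓

(x_1, y_1) = (127, 12); (x_3, y_3) = (8193151, 774180).


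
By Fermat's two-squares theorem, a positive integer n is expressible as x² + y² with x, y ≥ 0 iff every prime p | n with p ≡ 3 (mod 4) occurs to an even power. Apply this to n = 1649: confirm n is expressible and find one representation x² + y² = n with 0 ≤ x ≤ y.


Step 1: Factor n = 1649 = 17 · 97.
Step 2: Check the mod-4 condition on each prime factor: 17 ≡ 1 (mod 4), exponent 1; 97 ≡ 1 (mod 4), exponent 1.
All primes ≡ 3 (mod 4) appear to even exponent (or don't appear), so by the two-squares theorem n IS expressible as a sum of two squares.
Step 3: Build a representation. Here n = 17 · 97 is a product of primes ≡ 1 (mod 4). Each prime p ≡ 1 (mod 4) is itself a sum of two squares; find a² by testing p − a² for a perfect square:
  17: 17 − 1² = 16 = 4² ⇒ 17 = 1² + 4².
  97: 97 − 1² = 96, 97 − 2² = 93, 97 − 3² = 88, 97 − 4² = 81 = 9² ⇒ 97 = 4² + 9².
  Combine using the Brahmagupta–Fibonacci identity (a² + b²)(c² + d²) = (ac − bd)² + (ad + bc)² = (ac + bd)² + (ad − bc)²:
  17 · 97 = 1649: from (1² + 4²)(4² + 9²), take (1·4 − 4·9, 1·9 + 4·4) = (4 − 36, 9 + 16) = (-32, 25); dropping signs (only squares matter) gives (32, 25); check 32² + 25² = 1024 + 625 = 1649 ✓.
Step 4: Order so x ≤ y and verify: 25² + 32² = 625 + 1024 = 1649 = n. ✓

n = 1649 = 25² + 32² (one valid representation with x ≤ y).


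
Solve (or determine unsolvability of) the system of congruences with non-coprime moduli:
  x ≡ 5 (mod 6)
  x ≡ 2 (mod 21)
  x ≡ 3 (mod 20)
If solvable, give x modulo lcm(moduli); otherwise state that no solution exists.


Moduli 6, 21, 20 are not pairwise coprime, so CRT works modulo lcm(m_i) when all pairwise compatibility conditions hold.
Pairwise compatibility: gcd(m_i, m_j) must divide a_i - a_j for every pair.
Merge one congruence at a time:
  Start: x ≡ 5 (mod 6).
  Combine with x ≡ 2 (mod 21): gcd(6, 21) = 3; 2 - 5 = -3, which IS divisible by 3, so compatible.
    Write x = 5 + 6·t and substitute into x ≡ 2 (mod 21): 6·t ≡ 2 − 5 = -3 (mod 21).
    Divide the congruence (and modulus) by g = 3: 2·t ≡ -1 (mod 7).
    Reduce coefficients mod 7: 2·t ≡ 6 (mod 7).
    The inverse of 2 mod 7 is 4 (since 2·4 = 8 = 1·7 + 1), so t ≡ 4·6 = 24 ≡ 3 (mod 7).
    Then x = 5 + 6·3 = 23, valid modulo lcm(6, 21) = 42: x ≡ 23 (mod 42).
  Combine with x ≡ 3 (mod 20): gcd(42, 20) = 2; 3 - 23 = -20, which IS divisible by 2, so compatible.
    Write x = 23 + 42·t and substitute into x ≡ 3 (mod 20): 42·t ≡ 3 − 23 = -20 (mod 20).
    Divide the congruence (and modulus) by g = 2: 21·t ≡ -10 (mod 10).
    Reduce coefficients mod 10: 1·t ≡ 0 (mod 10).
    So t ≡ 0 (mod 10).
    Then x = 23 + 42·0 = 23, valid modulo lcm(42, 20) = 420: x ≡ 23 (mod 420).
Verify: 23 mod 6 = 5, 23 mod 21 = 2, 23 mod 20 = 3.

x ≡ 23 (mod 420).


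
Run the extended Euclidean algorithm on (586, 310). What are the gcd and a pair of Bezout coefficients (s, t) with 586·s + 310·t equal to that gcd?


Euclidean algorithm on (586, 310) — divide until remainder is 0:
  586 = 1 · 310 + 276
  310 = 1 · 276 + 34
  276 = 8 · 34 + 4
  34 = 8 · 4 + 2
  4 = 2 · 2 + 0
gcd(586, 310) = 2.
Track Bezout coefficients alongside the remainders: start with r₀ = 586 = a·1 + b·0 (s = 1, t = 0) and r₁ = 310 = a·0 + b·1 (s = 0, t = 1); each new remainder r_{k+1} = r_{k-1} − q_k·r_k inherits s_{k+1} = s_{k-1} − q_k·s_k, t_{k+1} = t_{k-1} − q_k·t_k, so r_k = a·s_k + b·t_k at every step:
  q = 1: r = 276, s = 1 − 1·0 = 1, t = 0 − 1·1 = -1  (check: 586·1 + 310·(-1) = 276)
  q = 1: r = 34, s = 0 − 1·1 = -1, t = 1 − 1·(-1) = 2  (check: 586·(-1) + 310·2 = 34)
  q = 8: r = 4, s = 1 − 8·(-1) = 9, t = -1 − 8·2 = -17  (check: 586·9 + 310·(-17) = 4)
  q = 8: r = 2, s = -1 − 8·9 = -73, t = 2 − 8·(-17) = 138  (check: 586·(-73) + 310·138 = 2)
The row with r = 2 (the gcd) gives the Bezout coefficients s = -73, t = 138.
Result: 586 · (-73) + 310 · (138) = 2.

gcd(586, 310) = 2; s = -73, t = 138 (check: 586·(-73) + 310·138 = 2).


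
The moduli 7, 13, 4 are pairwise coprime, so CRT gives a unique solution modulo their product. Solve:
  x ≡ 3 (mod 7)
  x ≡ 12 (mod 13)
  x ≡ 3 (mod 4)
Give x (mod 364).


Moduli 7, 13, 4 are pairwise coprime; by CRT there is a unique solution modulo M = 7 · 13 · 4 = 364.
Solve pairwise, accumulating the modulus:
  Start with x ≡ 3 (mod 7).
  Combine with x ≡ 12 (mod 13): since gcd(7, 13) = 1, we get a unique residue mod 91.
    Write x = 3 + 7·t and substitute into x ≡ 12 (mod 13): 7·t ≡ 12 − 3 = 9 (mod 13).
    The inverse of 7 mod 13 is 2 (since 7·2 = 14 = 1·13 + 1), so t ≡ 2·9 = 18 ≡ 5 (mod 13).
    Then x = 3 + 7·5 = 38, valid modulo lcm(7, 13) = 91: x ≡ 38 (mod 91).
  Combine with x ≡ 3 (mod 4): since gcd(91, 4) = 1, we get a unique residue mod 364.
    Write x = 38 + 91·t and substitute into x ≡ 3 (mod 4): 91·t ≡ 3 − 38 = -35 (mod 4).
    Reduce coefficients mod 4: 3·t ≡ 1 (mod 4).
    The inverse of 3 mod 4 is 3 (since 3·3 = 9 = 2·4 + 1), so t ≡ 3·1 = 3 ≡ 3 (mod 4).
    Then x = 38 + 91·3 = 311, valid modulo lcm(91, 4) = 364: x ≡ 311 (mod 364).
Verify: 311 mod 7 = 3 ✓, 311 mod 13 = 12 ✓, 311 mod 4 = 3 ✓.

x ≡ 311 (mod 364).


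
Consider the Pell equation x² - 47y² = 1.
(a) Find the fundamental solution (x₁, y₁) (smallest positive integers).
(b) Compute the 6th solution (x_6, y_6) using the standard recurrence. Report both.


Step 1: Find the fundamental solution (x₁, y₁) of x² - 47y² = 1.
  Expand √47 as a continued fraction. a₀ = ⌊√47⌋ = 6; iterate m_{k+1} = d_k·a_k − m_k, d_{k+1} = (47 − m_{k+1}²)/d_k, a_{k+1} = ⌊(a₀ + m_{k+1})/d_{k+1}⌋ (starting m₀ = 0, d₀ = 1), with convergents p_k = a_k·p_{k-1} + p_{k-2}, q_k = a_k·q_{k-1} + q_{k-2} (p₋₁ = 1, q₋₁ = 0):
  k = 0: a₀ = 6; p₀/q₀ = 6/1; p₀² − 47·q₀² = 36 − 47 = -11.
  k = 1: m = 6, d = 11, a = ⌊(6 + 6)/11⌋ = 1; p/q = (1·6 + 1)/(1·1 + 0) = 7/1; p² − 47·q² = 49 − 47 = 2.
  k = 2: m = 5, d = 2, a = ⌊(6 + 5)/2⌋ = 5; p/q = (5·7 + 6)/(5·1 + 1) = 41/6; p² − 47·q² = 1681 − 1692 = -11.
  k = 3: m = 5, d = 11, a = ⌊(6 + 5)/11⌋ = 1; p/q = (1·41 + 7)/(1·6 + 1) = 48/7; p² − 47·q² = 2304 − 2303 = 1.
  The first convergent with p² − 47·q² = 1 gives the fundamental solution (x₁, y₁) = (48, 7).
Step 2: Apply the recurrence (x_{n+1}, y_{n+1}) = (x₁x_n + 47y₁y_n, x₁y_n + y₁x_n) repeatedly.
  From (x_1, y_1) = (48, 7): x_2 = 48·48 + 47·7·7 = 4607; y_2 = 48·7 + 7·48 = 672.
  From (x_2, y_2) = (4607, 672): x_3 = 48·4607 + 47·7·672 = 442224; y_3 = 48·672 + 7·4607 = 64505.
  From (x_3, y_3) = (442224, 64505): x_4 = 48·442224 + 47·7·64505 = 42448897; y_4 = 48·64505 + 7·442224 = 6191808.
  From (x_4, y_4) = (42448897, 6191808): x_5 = 48·42448897 + 47·7·6191808 = 4074651888; y_5 = 48·6191808 + 7·42448897 = 594349063.
  From (x_5, y_5) = (4074651888, 594349063): x_6 = 48·4074651888 + 47·7·594349063 = 391124132351; y_6 = 48·594349063 + 7·4074651888 = 57051318240.
Step 3: Verify x_6² - 47·y_6² = 152978086907322564787201 - 152978086907322564787200 = 1 (should be 1). ✓

(x_1, y_1) = (48, 7); (x_6, y_6) = (391124132351, 57051318240).


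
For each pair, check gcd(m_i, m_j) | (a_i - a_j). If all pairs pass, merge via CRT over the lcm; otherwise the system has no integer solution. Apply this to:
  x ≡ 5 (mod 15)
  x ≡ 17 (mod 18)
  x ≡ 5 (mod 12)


Moduli 15, 18, 12 are not pairwise coprime, so CRT works modulo lcm(m_i) when all pairwise compatibility conditions hold.
Pairwise compatibility: gcd(m_i, m_j) must divide a_i - a_j for every pair.
Merge one congruence at a time:
  Start: x ≡ 5 (mod 15).
  Combine with x ≡ 17 (mod 18): gcd(15, 18) = 3; 17 - 5 = 12, which IS divisible by 3, so compatible.
    Write x = 5 + 15·t and substitute into x ≡ 17 (mod 18): 15·t ≡ 17 − 5 = 12 (mod 18).
    Divide the congruence (and modulus) by g = 3: 5·t ≡ 4 (mod 6).
    The inverse of 5 mod 6 is 5 (since 5·5 = 25 = 4·6 + 1), so t ≡ 5·4 = 20 ≡ 2 (mod 6).
    Then x = 5 + 15·2 = 35, valid modulo lcm(15, 18) = 90: x ≡ 35 (mod 90).
  Combine with x ≡ 5 (mod 12): gcd(90, 12) = 6; 5 - 35 = -30, which IS divisible by 6, so compatible.
    Write x = 35 + 90·t and substitute into x ≡ 5 (mod 12): 90·t ≡ 5 − 35 = -30 (mod 12).
    Divide the congruence (and modulus) by g = 6: 15·t ≡ -5 (mod 2).
    Reduce coefficients mod 2: 1·t ≡ 1 (mod 2).
    So t ≡ 1 (mod 2).
    Then x = 35 + 90·1 = 125, valid modulo lcm(90, 12) = 180: x ≡ 125 (mod 180).
Verify: 125 mod 15 = 5, 125 mod 18 = 17, 125 mod 12 = 5.

x ≡ 125 (mod 180).


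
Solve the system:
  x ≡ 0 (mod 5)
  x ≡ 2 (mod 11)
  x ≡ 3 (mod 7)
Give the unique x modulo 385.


Moduli 5, 11, 7 are pairwise coprime; by CRT there is a unique solution modulo M = 5 · 11 · 7 = 385.
Solve pairwise, accumulating the modulus:
  Start with x ≡ 0 (mod 5).
  Combine with x ≡ 2 (mod 11): since gcd(5, 11) = 1, we get a unique residue mod 55.
    Write x = 0 + 5·t and substitute into x ≡ 2 (mod 11): 5·t ≡ 2 − 0 = 2 (mod 11).
    The inverse of 5 mod 11 is 9 (since 5·9 = 45 = 4·11 + 1), so t ≡ 9·2 = 18 ≡ 7 (mod 11).
    Then x = 0 + 5·7 = 35, valid modulo lcm(5, 11) = 55: x ≡ 35 (mod 55).
  Combine with x ≡ 3 (mod 7): since gcd(55, 7) = 1, we get a unique residue mod 385.
    Write x = 35 + 55·t and substitute into x ≡ 3 (mod 7): 55·t ≡ 3 − 35 = -32 (mod 7).
    Reduce coefficients mod 7: 6·t ≡ 3 (mod 7).
    The inverse of 6 mod 7 is 6 (since 6·6 = 36 = 5·7 + 1), so t ≡ 6·3 = 18 ≡ 4 (mod 7).
    Then x = 35 + 55·4 = 255, valid modulo lcm(55, 7) = 385: x ≡ 255 (mod 385).
Verify: 255 mod 5 = 0 ✓, 255 mod 11 = 2 ✓, 255 mod 7 = 3 ✓.

x ≡ 255 (mod 385).


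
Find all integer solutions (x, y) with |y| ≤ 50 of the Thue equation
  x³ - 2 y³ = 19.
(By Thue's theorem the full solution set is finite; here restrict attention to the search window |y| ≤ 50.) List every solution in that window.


The equation is x³ - 2y³ = 19. For fixed y, x³ = 2·y³ + 19, so a solution requires the RHS to be a perfect cube.
Strategy: iterate y from -50 to 50, compute RHS = 2·y³ + 19, and check whether it is a (positive or negative) perfect cube.
Check small values of y:
  y = 0: RHS = 19 is not a perfect cube.
  y = 1: RHS = 21 is not a perfect cube.
  y = -1: RHS = 17 is not a perfect cube.
  y = 2: RHS = 35 is not a perfect cube.
  y = -2: RHS = 3 is not a perfect cube.
  y = 3: RHS = 73 is not a perfect cube.
  y = -3: RHS = -35 is not a perfect cube.
Continuing the search up to |y| = 50 finds no solutions either.
No (x, y) in the scanned range satisfies the equation.

No integer solutions with |y| ≤ 50.


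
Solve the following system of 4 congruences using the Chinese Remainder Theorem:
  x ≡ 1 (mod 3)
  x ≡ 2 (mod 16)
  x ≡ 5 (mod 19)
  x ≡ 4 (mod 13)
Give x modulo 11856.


Product of moduli M = 3 · 16 · 19 · 13 = 11856.
Merge one congruence at a time:
  Start: x ≡ 1 (mod 3).
  Combine with x ≡ 2 (mod 16); new modulus lcm = 48.
    Write x = 1 + 3·t and substitute into x ≡ 2 (mod 16): 3·t ≡ 2 − 1 = 1 (mod 16).
    The inverse of 3 mod 16 is 11 (since 3·11 = 33 = 2·16 + 1), so t ≡ 11·1 = 11 ≡ 11 (mod 16).
    Then x = 1 + 3·11 = 34, valid modulo lcm(3, 16) = 48: x ≡ 34 (mod 48).
  Combine with x ≡ 5 (mod 19); new modulus lcm = 912.
    Write x = 34 + 48·t and substitute into x ≡ 5 (mod 19): 48·t ≡ 5 − 34 = -29 (mod 19).
    Reduce coefficients mod 19: 10·t ≡ 9 (mod 19).
    The inverse of 10 mod 19 is 2 (since 10·2 = 20 = 1·19 + 1), so t ≡ 2·9 = 18 ≡ 18 (mod 19).
    Then x = 34 + 48·18 = 898, valid modulo lcm(48, 19) = 912: x ≡ 898 (mod 912).
  Combine with x ≡ 4 (mod 13); new modulus lcm = 11856.
    Write x = 898 + 912·t and substitute into x ≡ 4 (mod 13): 912·t ≡ 4 − 898 = -894 (mod 13).
    Reduce coefficients mod 13: 2·t ≡ 3 (mod 13).
    The inverse of 2 mod 13 is 7 (since 2·7 = 14 = 1·13 + 1), so t ≡ 7·3 = 21 ≡ 8 (mod 13).
    Then x = 898 + 912·8 = 8194, valid modulo lcm(912, 13) = 11856: x ≡ 8194 (mod 11856).
Verify against each original: 8194 mod 3 = 1, 8194 mod 16 = 2, 8194 mod 19 = 5, 8194 mod 13 = 4.

x ≡ 8194 (mod 11856).


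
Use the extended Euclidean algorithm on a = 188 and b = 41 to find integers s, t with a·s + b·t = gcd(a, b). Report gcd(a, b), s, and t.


Euclidean algorithm on (188, 41) — divide until remainder is 0:
  188 = 4 · 41 + 24
  41 = 1 · 24 + 17
  24 = 1 · 17 + 7
  17 = 2 · 7 + 3
  7 = 2 · 3 + 1
  3 = 3 · 1 + 0
gcd(188, 41) = 1.
Track Bezout coefficients alongside the remainders: start with r₀ = 188 = a·1 + b·0 (s = 1, t = 0) and r₁ = 41 = a·0 + b·1 (s = 0, t = 1); each new remainder r_{k+1} = r_{k-1} − q_k·r_k inherits s_{k+1} = s_{k-1} − q_k·s_k, t_{k+1} = t_{k-1} − q_k·t_k, so r_k = a·s_k + b·t_k at every step:
  q = 4: r = 24, s = 1 − 4·0 = 1, t = 0 − 4·1 = -4  (check: 188·1 + 41·(-4) = 24)
  q = 1: r = 17, s = 0 − 1·1 = -1, t = 1 − 1·(-4) = 5  (check: 188·(-1) + 41·5 = 17)
  q = 1: r = 7, s = 1 − 1·(-1) = 2, t = -4 − 1·5 = -9  (check: 188·2 + 41·(-9) = 7)
  q = 2: r = 3, s = -1 − 2·2 = -5, t = 5 − 2·(-9) = 23  (check: 188·(-5) + 41·23 = 3)
  q = 2: r = 1, s = 2 − 2·(-5) = 12, t = -9 − 2·23 = -55  (check: 188·12 + 41·(-55) = 1)
The row with r = 1 (the gcd) gives the Bezout coefficients s = 12, t = -55.
Result: 188 · (12) + 41 · (-55) = 1.

gcd(188, 41) = 1; s = 12, t = -55 (check: 188·12 + 41·(-55) = 1).


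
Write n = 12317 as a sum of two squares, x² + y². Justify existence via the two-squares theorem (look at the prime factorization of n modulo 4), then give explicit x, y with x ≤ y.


Step 1: Factor n = 12317 = 109 · 113.
Step 2: Check the mod-4 condition on each prime factor: 109 ≡ 1 (mod 4), exponent 1; 113 ≡ 1 (mod 4), exponent 1.
All primes ≡ 3 (mod 4) appear to even exponent (or don't appear), so by the two-squares theorem n IS expressible as a sum of two squares.
Step 3: Build a representation. Here n = 109 · 113 is a product of primes ≡ 1 (mod 4). Each prime p ≡ 1 (mod 4) is itself a sum of two squares; find a² by testing p − a² for a perfect square:
  109: 109 − 1² = 108, 109 − 2² = 105, 109 − 3² = 100 = 10² ⇒ 109 = 3² + 10².
  113: 113 − 1² = 112, 113 − 2² = 109, 113 − 3² = 104, 113 − 4² = 97, 113 − 5² = 88, 113 − 6² = 77, 113 − 7² = 64 = 8² ⇒ 113 = 7² + 8².
  Combine using the Brahmagupta–Fibonacci identity (a² + b²)(c² + d²) = (ac − bd)² + (ad + bc)² = (ac + bd)² + (ad − bc)²:
  109 · 113 = 12317: from (3² + 10²)(7² + 8²), take (3·7 − 10·8, 3·8 + 10·7) = (21 − 80, 24 + 70) = (-59, 94); dropping signs (only squares matter) gives (59, 94); check 59² + 94² = 3481 + 8836 = 12317 ✓.
Step 4: Order so x ≤ y and verify: 59² + 94² = 3481 + 8836 = 12317 = n. ✓

n = 12317 = 59² + 94² (one valid representation with x ≤ y).


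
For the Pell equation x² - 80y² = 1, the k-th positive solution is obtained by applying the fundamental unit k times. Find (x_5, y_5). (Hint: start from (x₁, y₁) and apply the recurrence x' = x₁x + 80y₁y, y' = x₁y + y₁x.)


Step 1: Find the fundamental solution (x₁, y₁) of x² - 80y² = 1.
  Expand √80 as a continued fraction. a₀ = ⌊√80⌋ = 8; iterate m_{k+1} = d_k·a_k − m_k, d_{k+1} = (80 − m_{k+1}²)/d_k, a_{k+1} = ⌊(a₀ + m_{k+1})/d_{k+1}⌋ (starting m₀ = 0, d₀ = 1), with convergents p_k = a_k·p_{k-1} + p_{k-2}, q_k = a_k·q_{k-1} + q_{k-2} (p₋₁ = 1, q₋₁ = 0):
  k = 0: a₀ = 8; p₀/q₀ = 8/1; p₀² − 80·q₀² = 64 − 80 = -16.
  k = 1: m = 8, d = 16, a = ⌊(8 + 8)/16⌋ = 1; p/q = (1·8 + 1)/(1·1 + 0) = 9/1; p² − 80·q² = 81 − 80 = 1.
  The first convergent with p² − 80·q² = 1 gives the fundamental solution (x₁, y₁) = (9, 1).
Step 2: Apply the recurrence (x_{n+1}, y_{n+1}) = (x₁x_n + 80y₁y_n, x₁y_n + y₁x_n) repeatedly.
  From (x_1, y_1) = (9, 1): x_2 = 9·9 + 80·1·1 = 161; y_2 = 9·1 + 1·9 = 18.
  From (x_2, y_2) = (161, 18): x_3 = 9·161 + 80·1·18 = 2889; y_3 = 9·18 + 1·161 = 323.
  From (x_3, y_3) = (2889, 323): x_4 = 9·2889 + 80·1·323 = 51841; y_4 = 9·323 + 1·2889 = 5796.
  From (x_4, y_4) = (51841, 5796): x_5 = 9·51841 + 80·1·5796 = 930249; y_5 = 9·5796 + 1·51841 = 104005.
Step 3: Verify x_5² - 80·y_5² = 865363202001 - 865363202000 = 1 (should be 1). ✓

(x_1, y_1) = (9, 1); (x_5, y_5) = (930249, 104005).


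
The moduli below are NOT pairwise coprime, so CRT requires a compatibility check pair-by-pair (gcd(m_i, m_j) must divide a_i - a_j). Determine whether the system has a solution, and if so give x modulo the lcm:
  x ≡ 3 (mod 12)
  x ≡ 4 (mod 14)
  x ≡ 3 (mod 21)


Moduli 12, 14, 21 are not pairwise coprime, so CRT works modulo lcm(m_i) when all pairwise compatibility conditions hold.
Pairwise compatibility: gcd(m_i, m_j) must divide a_i - a_j for every pair.
Merge one congruence at a time:
  Start: x ≡ 3 (mod 12).
  Combine with x ≡ 4 (mod 14): gcd(12, 14) = 2, and 4 - 3 = 1 is NOT divisible by 2.
    ⇒ system is inconsistent (no integer solution).

No solution (the system is inconsistent).


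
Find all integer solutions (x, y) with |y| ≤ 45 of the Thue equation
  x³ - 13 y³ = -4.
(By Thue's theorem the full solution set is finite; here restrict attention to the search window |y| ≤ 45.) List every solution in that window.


The equation is x³ - 13y³ = -4. For fixed y, x³ = 13·y³ − 4, so a solution requires the RHS to be a perfect cube.
Strategy: iterate y from -45 to 45, compute RHS = 13·y³ − 4, and check whether it is a (positive or negative) perfect cube.
Check small values of y:
  y = 0: RHS = -4 is not a perfect cube.
  y = 1: RHS = 9 is not a perfect cube.
  y = -1: RHS = -17 is not a perfect cube.
  y = 2: RHS = 100 is not a perfect cube.
  y = -2: RHS = -108 is not a perfect cube.
  y = 3: RHS = 347 is not a perfect cube.
  y = -3: RHS = -355 is not a perfect cube.
Continuing the search up to |y| = 45 finds no solutions either.
No (x, y) in the scanned range satisfies the equation.

No integer solutions with |y| ≤ 45.


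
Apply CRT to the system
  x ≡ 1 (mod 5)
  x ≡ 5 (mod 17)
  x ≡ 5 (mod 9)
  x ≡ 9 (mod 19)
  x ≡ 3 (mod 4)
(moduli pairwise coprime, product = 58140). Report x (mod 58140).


Product of moduli M = 5 · 17 · 9 · 19 · 4 = 58140.
Merge one congruence at a time:
  Start: x ≡ 1 (mod 5).
  Combine with x ≡ 5 (mod 17); new modulus lcm = 85.
    Write x = 1 + 5·t and substitute into x ≡ 5 (mod 17): 5·t ≡ 5 − 1 = 4 (mod 17).
    The inverse of 5 mod 17 is 7 (since 5·7 = 35 = 2·17 + 1), so t ≡ 7·4 = 28 ≡ 11 (mod 17).
    Then x = 1 + 5·11 = 56, valid modulo lcm(5, 17) = 85: x ≡ 56 (mod 85).
  Combine with x ≡ 5 (mod 9); new modulus lcm = 765.
    Write x = 56 + 85·t and substitute into x ≡ 5 (mod 9): 85·t ≡ 5 − 56 = -51 (mod 9).
    Reduce coefficients mod 9: 4·t ≡ 3 (mod 9).
    The inverse of 4 mod 9 is 7 (since 4·7 = 28 = 3·9 + 1), so t ≡ 7·3 = 21 ≡ 3 (mod 9).
    Then x = 56 + 85·3 = 311, valid modulo lcm(85, 9) = 765: x ≡ 311 (mod 765).
  Combine with x ≡ 9 (mod 19); new modulus lcm = 14535.
    Write x = 311 + 765·t and substitute into x ≡ 9 (mod 19): 765·t ≡ 9 − 311 = -302 (mod 19).
    Reduce coefficients mod 19: 5·t ≡ 2 (mod 19).
    The inverse of 5 mod 19 is 4 (since 5·4 = 20 = 1·19 + 1), so t ≡ 4·2 = 8 ≡ 8 (mod 19).
    Then x = 311 + 765·8 = 6431, valid modulo lcm(765, 19) = 14535: x ≡ 6431 (mod 14535).
  Combine with x ≡ 3 (mod 4); new modulus lcm = 58140.
    Write x = 6431 + 14535·t and substitute into x ≡ 3 (mod 4): 14535·t ≡ 3 − 6431 = -6428 (mod 4).
    Reduce coefficients mod 4: 3·t ≡ 0 (mod 4).
    The inverse of 3 mod 4 is 3 (since 3·3 = 9 = 2·4 + 1), so t ≡ 3·0 = 0 ≡ 0 (mod 4).
    Then x = 6431 + 14535·0 = 6431, valid modulo lcm(14535, 4) = 58140: x ≡ 6431 (mod 58140).
Verify against each original: 6431 mod 5 = 1, 6431 mod 17 = 5, 6431 mod 9 = 5, 6431 mod 19 = 9, 6431 mod 4 = 3.

x ≡ 6431 (mod 58140).
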